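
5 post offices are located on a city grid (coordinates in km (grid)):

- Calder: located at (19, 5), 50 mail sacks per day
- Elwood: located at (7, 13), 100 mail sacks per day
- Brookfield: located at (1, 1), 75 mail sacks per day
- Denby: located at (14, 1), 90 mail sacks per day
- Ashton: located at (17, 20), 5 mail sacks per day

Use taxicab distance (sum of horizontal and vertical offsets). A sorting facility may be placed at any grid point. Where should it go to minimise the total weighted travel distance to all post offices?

Manhattan distance separates: Σwᵢ(|x−xᵢ|+|y−yᵢ|) = Σwᵢ|x−xᵢ| + Σwᵢ|y−yᵢ|, so x and y are optimised independently as 1-D weighted medians.
Total weight W = 320; half = 160.
x-coordinate, sorted with cumulative weight:
  x=1 (Brookfield, w=75) cum 75
  x=7 (Elwood, w=100) cum 175  ← median
  x=14 (Denby, w=90) cum 265
  x=17 (Ashton, w=5) cum 270
  x=19 (Calder, w=50) cum 320
⇒ x* = 7
y-coordinate, sorted with cumulative weight:
  y=1 (Brookfield, w=75) cum 75
  y=1 (Denby, w=90) cum 165  ← median
  y=5 (Calder, w=50) cum 215
  y=13 (Elwood, w=100) cum 315
  y=20 (Ashton, w=5) cum 320
⇒ y* = 1

(7, 1)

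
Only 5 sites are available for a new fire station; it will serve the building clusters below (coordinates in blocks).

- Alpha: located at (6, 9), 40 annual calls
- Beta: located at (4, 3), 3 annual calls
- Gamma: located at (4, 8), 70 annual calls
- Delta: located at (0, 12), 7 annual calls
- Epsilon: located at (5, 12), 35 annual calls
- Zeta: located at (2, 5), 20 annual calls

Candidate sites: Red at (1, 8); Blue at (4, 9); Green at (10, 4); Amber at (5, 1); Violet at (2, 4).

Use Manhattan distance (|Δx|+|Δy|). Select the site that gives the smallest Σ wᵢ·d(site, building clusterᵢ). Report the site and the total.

Blue, total 477 blocks

Total weighted distance at each candidate:
  Red (1, 8): total = 869
  Blue (4, 9): total = 477
  Green (10, 4): total = 1842
  Amber (5, 1): total = 1566
  Violet (2, 4): total = 1264
Minimum is at Blue with total 477 blocks.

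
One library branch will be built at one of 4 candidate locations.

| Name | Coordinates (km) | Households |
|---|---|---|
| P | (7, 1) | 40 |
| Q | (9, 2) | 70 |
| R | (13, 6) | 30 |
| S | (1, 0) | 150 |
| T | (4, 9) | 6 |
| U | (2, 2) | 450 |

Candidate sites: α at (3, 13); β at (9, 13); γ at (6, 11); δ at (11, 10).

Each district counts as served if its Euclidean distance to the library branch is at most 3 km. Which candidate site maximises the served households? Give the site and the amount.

Coverage radius r = 3 km; a point is covered iff (Δx)²+(Δy)² ≤ 3² = 9.
  α (3, 13): covers {none} → 0
  β (9, 13): covers {none} → 0
  γ (6, 11): covers {T} → 6
  δ (11, 10): covers {none} → 0
Maximum coverage at γ: 6 households.

γ, covering 6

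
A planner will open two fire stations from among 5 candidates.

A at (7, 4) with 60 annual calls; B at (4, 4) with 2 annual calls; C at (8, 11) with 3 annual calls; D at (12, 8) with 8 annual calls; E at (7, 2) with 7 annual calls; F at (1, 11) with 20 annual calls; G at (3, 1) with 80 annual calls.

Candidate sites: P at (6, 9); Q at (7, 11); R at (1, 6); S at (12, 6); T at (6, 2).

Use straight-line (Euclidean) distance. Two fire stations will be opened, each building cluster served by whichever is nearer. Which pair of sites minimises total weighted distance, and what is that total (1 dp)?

Evaluate every pair (each demand assigned to the nearer of the two):
  {P, T}: total = 564.7
  {Q, T}: total = 569.5
  {R, T}: total = 593.5
  {S, T}: total = 640.9
  {R, S}: total = 941.2
  {P, R}: total = 950.6
  {Q, R}: total = 1017.6
  {P, S}: total = 1177.2
  {P, Q}: total = 1207.1
  {Q, S}: total = 1345.8
Best pair: {P, T} with total 564.7.

{P, T}, total 564.7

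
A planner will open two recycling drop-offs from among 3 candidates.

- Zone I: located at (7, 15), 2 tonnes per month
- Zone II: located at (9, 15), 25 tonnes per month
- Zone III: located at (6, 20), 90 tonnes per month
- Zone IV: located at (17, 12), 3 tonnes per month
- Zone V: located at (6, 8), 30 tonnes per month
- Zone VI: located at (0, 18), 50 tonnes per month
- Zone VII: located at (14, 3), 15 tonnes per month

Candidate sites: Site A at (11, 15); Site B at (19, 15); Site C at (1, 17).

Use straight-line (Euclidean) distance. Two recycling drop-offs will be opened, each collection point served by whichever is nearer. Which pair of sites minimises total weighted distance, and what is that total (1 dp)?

{Site A, Site C}, total 1117.2

Evaluate every pair (each demand assigned to the nearer of the two):
  {Site A, Site C}: total = 1117.2
  {Site B, Site C}: total = 1329.0
  {Site A, Site B}: total = 1718.9
Best pair: {Site A, Site C} with total 1117.2.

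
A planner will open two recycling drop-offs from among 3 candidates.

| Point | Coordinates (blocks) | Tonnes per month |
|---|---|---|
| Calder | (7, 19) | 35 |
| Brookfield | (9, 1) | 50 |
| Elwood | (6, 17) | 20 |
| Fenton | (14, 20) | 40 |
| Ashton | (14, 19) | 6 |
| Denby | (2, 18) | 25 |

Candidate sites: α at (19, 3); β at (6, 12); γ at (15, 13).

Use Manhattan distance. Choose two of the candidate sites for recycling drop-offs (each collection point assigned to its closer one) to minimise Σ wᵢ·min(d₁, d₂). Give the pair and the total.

Evaluate every pair (each demand assigned to the nearer of the two):
  {β, γ}: total = 1692
  {α, β}: total = 1960
  {α, γ}: total = 2162
Best pair: {β, γ} with total 1692.

{β, γ}, total 1692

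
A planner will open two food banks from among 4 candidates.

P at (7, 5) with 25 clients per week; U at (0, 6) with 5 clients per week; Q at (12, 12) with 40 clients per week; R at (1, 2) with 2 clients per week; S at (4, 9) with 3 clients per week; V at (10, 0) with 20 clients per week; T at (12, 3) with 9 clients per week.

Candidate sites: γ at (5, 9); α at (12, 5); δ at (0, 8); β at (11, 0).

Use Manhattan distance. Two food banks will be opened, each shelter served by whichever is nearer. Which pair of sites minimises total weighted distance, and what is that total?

{α, β}, total 568

Evaluate every pair (each demand assigned to the nearer of the two):
  {α, β}: total = 568
  {α, δ}: total = 602
  {γ, α}: total = 628
  {γ, β}: total = 671
  {δ, β}: total = 840
  {γ, δ}: total = 974
Best pair: {α, β} with total 568.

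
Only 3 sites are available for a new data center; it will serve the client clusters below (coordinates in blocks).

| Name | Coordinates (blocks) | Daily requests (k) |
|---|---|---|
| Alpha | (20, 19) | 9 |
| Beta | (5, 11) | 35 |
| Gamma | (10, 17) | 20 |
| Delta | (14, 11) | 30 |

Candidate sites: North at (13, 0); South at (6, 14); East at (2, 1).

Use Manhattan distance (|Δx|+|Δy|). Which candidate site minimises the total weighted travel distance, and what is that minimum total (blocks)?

South, total 781 blocks

Total weighted distance at each candidate:
  North (13, 0): total = 1659
  South (6, 14): total = 781
  East (2, 1): total = 1919
Minimum is at South with total 781 blocks.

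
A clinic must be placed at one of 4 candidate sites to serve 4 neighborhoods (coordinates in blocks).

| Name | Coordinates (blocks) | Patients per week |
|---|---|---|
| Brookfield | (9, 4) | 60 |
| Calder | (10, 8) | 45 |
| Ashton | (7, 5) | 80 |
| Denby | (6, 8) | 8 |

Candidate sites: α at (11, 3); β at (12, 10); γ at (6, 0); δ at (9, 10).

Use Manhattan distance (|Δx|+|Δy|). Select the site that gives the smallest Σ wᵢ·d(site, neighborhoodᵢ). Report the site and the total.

Total weighted distance at each candidate:
  α (11, 3): total = 1010
  β (12, 10): total = 1584
  γ (6, 0): total = 1504
  δ (9, 10): total = 1095
Minimum is at α with total 1010 blocks.

α, total 1010 blocks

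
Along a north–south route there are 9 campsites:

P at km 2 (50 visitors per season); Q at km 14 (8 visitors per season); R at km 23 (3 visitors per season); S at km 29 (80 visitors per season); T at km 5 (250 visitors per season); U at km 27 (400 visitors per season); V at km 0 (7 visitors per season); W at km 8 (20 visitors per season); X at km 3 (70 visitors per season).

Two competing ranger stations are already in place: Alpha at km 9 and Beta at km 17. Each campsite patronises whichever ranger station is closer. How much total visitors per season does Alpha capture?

The indifferent point is the midpoint (9+17)/2 = 13; campsites left of it (closer to Alpha at 9) go to Alpha, those right go to Beta.
  V at 0 (w=7) → Alpha
  P at 2 (w=50) → Alpha
  X at 3 (w=70) → Alpha
  T at 5 (w=250) → Alpha
  W at 8 (w=20) → Alpha
  Q at 14 (w=8) → Beta
  R at 23 (w=3) → Beta
  U at 27 (w=400) → Beta
  S at 29 (w=80) → Beta
Alpha captures 397; Beta captures 491.

397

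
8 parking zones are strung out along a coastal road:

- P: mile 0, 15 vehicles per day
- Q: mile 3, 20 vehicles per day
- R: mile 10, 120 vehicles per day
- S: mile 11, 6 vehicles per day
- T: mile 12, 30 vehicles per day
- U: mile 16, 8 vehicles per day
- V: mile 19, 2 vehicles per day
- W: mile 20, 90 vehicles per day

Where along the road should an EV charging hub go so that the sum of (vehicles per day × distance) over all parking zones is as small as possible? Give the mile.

For a sum of weighted absolute distances on a line, the optimum is the weighted median (not the mean). Total weight W = 291; half-weight = 145.5.
Sort by position and accumulate weight:
  mile 0 (P, w=15) → cum 15
  mile 3 (Q, w=20) → cum 35
  mile 10 (R, w=120) → cum 155  ≥ 145.5 → median here
  mile 11 (S, w=6) → cum 161
  mile 12 (T, w=30) → cum 191
  mile 16 (U, w=8) → cum 199
  mile 19 (V, w=2) → cum 201
  mile 20 (W, w=90) → cum 291
Optimal location: mile 10.

x = 10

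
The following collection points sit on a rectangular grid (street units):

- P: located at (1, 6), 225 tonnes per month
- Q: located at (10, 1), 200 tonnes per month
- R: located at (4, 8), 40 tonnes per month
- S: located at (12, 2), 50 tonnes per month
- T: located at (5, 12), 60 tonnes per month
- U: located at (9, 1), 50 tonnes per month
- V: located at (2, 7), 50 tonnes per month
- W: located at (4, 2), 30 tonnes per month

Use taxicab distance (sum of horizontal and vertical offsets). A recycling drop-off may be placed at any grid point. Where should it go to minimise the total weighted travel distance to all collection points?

Manhattan distance separates: Σwᵢ(|x−xᵢ|+|y−yᵢ|) = Σwᵢ|x−xᵢ| + Σwᵢ|y−yᵢ|, so x and y are optimised independently as 1-D weighted medians.
Total weight W = 705; half = 352.5.
x-coordinate, sorted with cumulative weight:
  x=1 (P, w=225) cum 225
  x=2 (V, w=50) cum 275
  x=4 (R, w=40) cum 315
  x=4 (W, w=30) cum 345
  x=5 (T, w=60) cum 405  ← median
  x=9 (U, w=50) cum 455
  x=10 (Q, w=200) cum 655
  x=12 (S, w=50) cum 705
⇒ x* = 5
y-coordinate, sorted with cumulative weight:
  y=1 (Q, w=200) cum 200
  y=1 (U, w=50) cum 250
  y=2 (S, w=50) cum 300
  y=2 (W, w=30) cum 330
  y=6 (P, w=225) cum 555  ← median
  y=7 (V, w=50) cum 605
  y=8 (R, w=40) cum 645
  y=12 (T, w=60) cum 705
⇒ y* = 6

(5, 6)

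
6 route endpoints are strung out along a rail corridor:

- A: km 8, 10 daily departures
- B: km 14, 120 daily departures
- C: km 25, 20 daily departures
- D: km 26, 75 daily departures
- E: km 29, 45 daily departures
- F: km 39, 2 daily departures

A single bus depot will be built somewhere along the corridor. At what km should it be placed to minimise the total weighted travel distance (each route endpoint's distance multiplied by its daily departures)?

x = 25

For a sum of weighted absolute distances on a line, the optimum is the weighted median (not the mean). Total weight W = 272; half-weight = 136.
Sort by position and accumulate weight:
  km 8 (A, w=10) → cum 10
  km 14 (B, w=120) → cum 130
  km 25 (C, w=20) → cum 150  ≥ 136 → median here
  km 26 (D, w=75) → cum 225
  km 29 (E, w=45) → cum 270
  km 39 (F, w=2) → cum 272
Optimal location: km 25.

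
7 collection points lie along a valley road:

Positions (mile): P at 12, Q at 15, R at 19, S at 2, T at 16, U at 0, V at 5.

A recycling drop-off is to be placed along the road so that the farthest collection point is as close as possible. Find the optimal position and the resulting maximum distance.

The 1-center on a line is the midpoint of the two extreme points: leftmost at 0, rightmost at 19.
Optimal location = (0 + 19)/2 = 9.5; maximum distance = (19 − 0)/2 = 9.5.

location 9.5, max distance 9.5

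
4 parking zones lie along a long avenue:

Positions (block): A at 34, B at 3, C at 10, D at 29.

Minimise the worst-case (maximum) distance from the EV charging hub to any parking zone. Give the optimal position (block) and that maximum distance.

location 18.5, max distance 15.5

The 1-center on a line is the midpoint of the two extreme points: leftmost at 3, rightmost at 34.
Optimal location = (3 + 34)/2 = 18.5; maximum distance = (34 − 3)/2 = 15.5.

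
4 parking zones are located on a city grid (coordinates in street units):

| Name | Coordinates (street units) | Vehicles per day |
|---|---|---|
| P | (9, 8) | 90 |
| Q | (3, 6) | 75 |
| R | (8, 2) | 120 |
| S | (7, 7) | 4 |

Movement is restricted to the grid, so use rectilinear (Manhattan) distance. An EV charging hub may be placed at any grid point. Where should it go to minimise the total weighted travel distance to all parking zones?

Manhattan distance separates: Σwᵢ(|x−xᵢ|+|y−yᵢ|) = Σwᵢ|x−xᵢ| + Σwᵢ|y−yᵢ|, so x and y are optimised independently as 1-D weighted medians.
Total weight W = 289; half = 144.5.
x-coordinate, sorted with cumulative weight:
  x=3 (Q, w=75) cum 75
  x=7 (S, w=4) cum 79
  x=8 (R, w=120) cum 199  ← median
  x=9 (P, w=90) cum 289
⇒ x* = 8
y-coordinate, sorted with cumulative weight:
  y=2 (R, w=120) cum 120
  y=6 (Q, w=75) cum 195  ← median
  y=7 (S, w=4) cum 199
  y=8 (P, w=90) cum 289
⇒ y* = 6

(8, 6)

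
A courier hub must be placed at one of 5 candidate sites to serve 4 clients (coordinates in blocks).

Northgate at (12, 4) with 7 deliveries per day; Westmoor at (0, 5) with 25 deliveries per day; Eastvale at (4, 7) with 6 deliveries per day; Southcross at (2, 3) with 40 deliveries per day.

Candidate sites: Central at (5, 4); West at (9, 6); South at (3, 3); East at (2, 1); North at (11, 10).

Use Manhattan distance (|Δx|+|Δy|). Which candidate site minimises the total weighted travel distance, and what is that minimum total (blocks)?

South, total 265 blocks

Total weighted distance at each candidate:
  Central (5, 4): total = 383
  West (9, 6): total = 721
  South (3, 3): total = 265
  East (2, 1): total = 369
  North (11, 10): total = 1149
Minimum is at South with total 265 blocks.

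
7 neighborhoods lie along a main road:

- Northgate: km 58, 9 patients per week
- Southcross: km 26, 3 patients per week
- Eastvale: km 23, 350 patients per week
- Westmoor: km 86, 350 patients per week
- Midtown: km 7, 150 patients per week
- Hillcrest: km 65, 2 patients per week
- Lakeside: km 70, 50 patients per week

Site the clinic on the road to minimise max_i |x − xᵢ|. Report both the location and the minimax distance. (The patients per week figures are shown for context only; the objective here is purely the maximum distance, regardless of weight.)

location 46.5, max distance 39.5

The 1-center on a line is the midpoint of the two extreme points: leftmost at 7, rightmost at 86.
Optimal location = (7 + 86)/2 = 46.5; maximum distance = (86 − 7)/2 = 39.5.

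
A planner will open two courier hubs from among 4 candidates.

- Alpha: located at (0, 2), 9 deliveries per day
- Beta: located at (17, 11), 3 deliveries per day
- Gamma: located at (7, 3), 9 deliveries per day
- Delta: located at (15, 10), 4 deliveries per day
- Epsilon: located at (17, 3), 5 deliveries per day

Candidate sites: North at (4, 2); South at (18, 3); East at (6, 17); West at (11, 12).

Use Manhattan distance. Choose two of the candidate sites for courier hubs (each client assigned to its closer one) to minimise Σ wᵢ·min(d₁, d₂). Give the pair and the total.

{North, South}, total 144

Evaluate every pair (each demand assigned to the nearer of the two):
  {North, South}: total = 144
  {North, West}: total = 187
  {North, East}: total = 257
  {South, West}: total = 320
  {South, East}: total = 342
  {East, West}: total = 426
Best pair: {North, South} with total 144.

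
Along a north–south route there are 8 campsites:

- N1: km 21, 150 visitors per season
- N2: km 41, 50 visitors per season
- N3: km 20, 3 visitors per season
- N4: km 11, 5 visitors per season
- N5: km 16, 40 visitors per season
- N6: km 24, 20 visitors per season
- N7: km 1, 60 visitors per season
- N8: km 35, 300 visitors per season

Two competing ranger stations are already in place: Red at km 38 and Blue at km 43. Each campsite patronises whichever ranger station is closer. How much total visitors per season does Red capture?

578

The indifferent point is the midpoint (38+43)/2 = 40.5; campsites left of it (closer to Red at 38) go to Red, those right go to Blue.
  N7 at 1 (w=60) → Red
  N4 at 11 (w=5) → Red
  N5 at 16 (w=40) → Red
  N3 at 20 (w=3) → Red
  N1 at 21 (w=150) → Red
  N6 at 24 (w=20) → Red
  N8 at 35 (w=300) → Red
  N2 at 41 (w=50) → Blue
Red captures 578; Blue captures 50.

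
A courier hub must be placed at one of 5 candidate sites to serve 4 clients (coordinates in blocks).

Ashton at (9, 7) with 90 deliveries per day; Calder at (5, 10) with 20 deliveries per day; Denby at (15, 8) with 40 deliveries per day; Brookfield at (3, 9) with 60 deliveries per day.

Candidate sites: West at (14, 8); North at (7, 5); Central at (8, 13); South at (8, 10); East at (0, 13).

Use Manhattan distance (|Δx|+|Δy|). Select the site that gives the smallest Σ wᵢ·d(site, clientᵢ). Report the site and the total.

South, total 1140 blocks

Total weighted distance at each candidate:
  West (14, 8): total = 1520
  North (7, 5): total = 1420
  Central (8, 13): total = 1770
  South (8, 10): total = 1140
  East (0, 13): total = 2730
Minimum is at South with total 1140 blocks.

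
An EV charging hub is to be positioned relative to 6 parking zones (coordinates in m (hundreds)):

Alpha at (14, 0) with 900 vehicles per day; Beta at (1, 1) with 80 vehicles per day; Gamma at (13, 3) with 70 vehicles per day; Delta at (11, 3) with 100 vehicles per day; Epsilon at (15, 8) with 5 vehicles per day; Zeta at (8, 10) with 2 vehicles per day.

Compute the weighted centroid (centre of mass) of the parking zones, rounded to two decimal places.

(12.78, 0.56)

The minimiser of Σwᵢ‖p−pᵢ‖² is the weighted centroid p* = (Σwᵢpᵢ)/(Σwᵢ).
Σwᵢ = 1157.
Σwᵢxᵢ = 900·14 + 80·1 + 70·13 + 100·11 + 5·15 + 2·8 = 14781.
Σwᵢyᵢ = 900·0 + 80·1 + 70·3 + 100·3 + 5·8 + 2·10 = 650.
x* = 14781/1157 = 12.78, y* = 650/1157 = 0.56.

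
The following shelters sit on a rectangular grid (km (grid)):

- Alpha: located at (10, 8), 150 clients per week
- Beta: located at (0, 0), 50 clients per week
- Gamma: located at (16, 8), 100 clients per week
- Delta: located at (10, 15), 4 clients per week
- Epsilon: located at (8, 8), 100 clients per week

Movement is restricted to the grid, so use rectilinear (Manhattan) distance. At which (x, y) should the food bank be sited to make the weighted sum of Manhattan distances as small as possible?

(10, 8)

Manhattan distance separates: Σwᵢ(|x−xᵢ|+|y−yᵢ|) = Σwᵢ|x−xᵢ| + Σwᵢ|y−yᵢ|, so x and y are optimised independently as 1-D weighted medians.
Total weight W = 404; half = 202.
x-coordinate, sorted with cumulative weight:
  x=0 (Beta, w=50) cum 50
  x=8 (Epsilon, w=100) cum 150
  x=10 (Alpha, w=150) cum 300  ← median
  x=10 (Delta, w=4) cum 304
  x=16 (Gamma, w=100) cum 404
⇒ x* = 10
y-coordinate, sorted with cumulative weight:
  y=0 (Beta, w=50) cum 50
  y=8 (Alpha, w=150) cum 200
  y=8 (Gamma, w=100) cum 300  ← median
  y=8 (Epsilon, w=100) cum 400
  y=15 (Delta, w=4) cum 404
⇒ y* = 8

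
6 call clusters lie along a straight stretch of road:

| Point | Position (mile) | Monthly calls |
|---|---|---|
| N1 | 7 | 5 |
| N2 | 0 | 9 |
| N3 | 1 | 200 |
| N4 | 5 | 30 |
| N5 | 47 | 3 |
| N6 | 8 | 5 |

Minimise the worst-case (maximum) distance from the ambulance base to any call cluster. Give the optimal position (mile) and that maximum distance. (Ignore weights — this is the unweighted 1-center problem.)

The 1-center on a line is the midpoint of the two extreme points: leftmost at 0, rightmost at 47.
Optimal location = (0 + 47)/2 = 23.5; maximum distance = (47 − 0)/2 = 23.5.

location 23.5, max distance 23.5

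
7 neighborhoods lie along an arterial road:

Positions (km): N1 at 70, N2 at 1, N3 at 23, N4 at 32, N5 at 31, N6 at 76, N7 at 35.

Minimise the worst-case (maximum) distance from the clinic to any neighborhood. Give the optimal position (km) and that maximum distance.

location 38.5, max distance 37.5

The 1-center on a line is the midpoint of the two extreme points: leftmost at 1, rightmost at 76.
Optimal location = (1 + 76)/2 = 38.5; maximum distance = (76 − 1)/2 = 37.5.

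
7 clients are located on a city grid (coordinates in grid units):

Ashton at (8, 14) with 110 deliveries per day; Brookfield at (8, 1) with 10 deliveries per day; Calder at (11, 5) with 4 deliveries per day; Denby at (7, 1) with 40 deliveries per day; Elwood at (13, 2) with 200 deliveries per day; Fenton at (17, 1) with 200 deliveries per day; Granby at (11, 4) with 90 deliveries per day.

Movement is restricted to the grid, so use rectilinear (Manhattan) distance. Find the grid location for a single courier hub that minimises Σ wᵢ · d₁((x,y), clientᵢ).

Manhattan distance separates: Σwᵢ(|x−xᵢ|+|y−yᵢ|) = Σwᵢ|x−xᵢ| + Σwᵢ|y−yᵢ|, so x and y are optimised independently as 1-D weighted medians.
Total weight W = 654; half = 327.
x-coordinate, sorted with cumulative weight:
  x=7 (Denby, w=40) cum 40
  x=8 (Ashton, w=110) cum 150
  x=8 (Brookfield, w=10) cum 160
  x=11 (Calder, w=4) cum 164
  x=11 (Granby, w=90) cum 254
  x=13 (Elwood, w=200) cum 454  ← median
  x=17 (Fenton, w=200) cum 654
⇒ x* = 13
y-coordinate, sorted with cumulative weight:
  y=1 (Brookfield, w=10) cum 10
  y=1 (Denby, w=40) cum 50
  y=1 (Fenton, w=200) cum 250
  y=2 (Elwood, w=200) cum 450  ← median
  y=4 (Granby, w=90) cum 540
  y=5 (Calder, w=4) cum 544
  y=14 (Ashton, w=110) cum 654
⇒ y* = 2

(13, 2)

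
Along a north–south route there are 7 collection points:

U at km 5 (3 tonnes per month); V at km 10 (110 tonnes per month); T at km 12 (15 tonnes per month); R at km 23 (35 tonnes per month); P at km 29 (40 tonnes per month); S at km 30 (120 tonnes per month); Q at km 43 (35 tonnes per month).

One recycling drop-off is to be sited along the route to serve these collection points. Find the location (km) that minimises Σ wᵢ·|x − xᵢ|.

x = 29

For a sum of weighted absolute distances on a line, the optimum is the weighted median (not the mean). Total weight W = 358; half-weight = 179.
Sort by position and accumulate weight:
  km 5 (U, w=3) → cum 3
  km 10 (V, w=110) → cum 113
  km 12 (T, w=15) → cum 128
  km 23 (R, w=35) → cum 163
  km 29 (P, w=40) → cum 203  ≥ 179 → median here
  km 30 (S, w=120) → cum 323
  km 43 (Q, w=35) → cum 358
Optimal location: km 29.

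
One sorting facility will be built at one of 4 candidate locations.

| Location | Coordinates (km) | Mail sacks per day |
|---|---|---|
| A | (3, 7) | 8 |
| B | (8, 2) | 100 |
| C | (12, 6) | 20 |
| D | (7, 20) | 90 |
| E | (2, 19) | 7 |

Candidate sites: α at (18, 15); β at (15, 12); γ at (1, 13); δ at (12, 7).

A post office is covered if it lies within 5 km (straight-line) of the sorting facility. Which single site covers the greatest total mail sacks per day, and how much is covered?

δ, covering 20

Coverage radius r = 5 km; a point is covered iff (Δx)²+(Δy)² ≤ 5² = 25.
  α (18, 15): covers {none} → 0
  β (15, 12): covers {none} → 0
  γ (1, 13): covers {none} → 0
  δ (12, 7): covers {C} → 20
Maximum coverage at δ: 20 mail sacks per day.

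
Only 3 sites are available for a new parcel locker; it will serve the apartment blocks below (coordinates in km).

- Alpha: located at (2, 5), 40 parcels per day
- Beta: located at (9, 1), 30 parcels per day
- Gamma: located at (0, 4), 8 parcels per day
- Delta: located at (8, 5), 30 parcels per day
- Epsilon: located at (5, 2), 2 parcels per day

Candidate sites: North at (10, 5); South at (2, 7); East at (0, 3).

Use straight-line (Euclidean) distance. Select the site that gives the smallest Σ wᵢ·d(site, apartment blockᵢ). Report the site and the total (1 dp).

South, total 586.8 km

Total weighted distance at each candidate:
  North (10, 5): total = 595.8
  South (2, 7): total = 586.8
  East (0, 3): total = 655.3
Minimum is at South with total 586.8 km.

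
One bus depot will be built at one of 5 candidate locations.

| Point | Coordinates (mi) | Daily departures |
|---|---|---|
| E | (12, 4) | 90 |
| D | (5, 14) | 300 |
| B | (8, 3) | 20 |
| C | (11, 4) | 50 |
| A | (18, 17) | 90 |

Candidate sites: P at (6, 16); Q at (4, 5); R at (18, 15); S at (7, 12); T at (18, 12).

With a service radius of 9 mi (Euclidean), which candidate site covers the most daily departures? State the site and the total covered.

Coverage radius r = 9 mi; a point is covered iff (Δx)²+(Δy)² ≤ 9² = 81.
  P (6, 16): covers {D} → 300
  Q (4, 5): covers {E, B, C} → 160
  R (18, 15): covers {A} → 90
  S (7, 12): covers {D, C} → 350
  T (18, 12): covers {A} → 90
Maximum coverage at S: 350 daily departures.

S, covering 350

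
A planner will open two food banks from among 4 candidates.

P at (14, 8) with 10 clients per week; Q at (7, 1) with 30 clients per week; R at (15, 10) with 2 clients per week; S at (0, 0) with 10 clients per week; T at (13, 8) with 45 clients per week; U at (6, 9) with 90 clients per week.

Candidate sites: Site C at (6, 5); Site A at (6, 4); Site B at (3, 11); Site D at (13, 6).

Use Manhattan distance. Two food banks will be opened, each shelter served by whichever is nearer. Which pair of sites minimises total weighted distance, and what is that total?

{Site C, Site D}, total 752

Evaluate every pair (each demand assigned to the nearer of the two):
  {Site C, Site D}: total = 752
  {Site A, Site D}: total = 802
  {Site B, Site D}: total = 1052
  {Site C, Site A}: total = 1168
  {Site C, Site B}: total = 1206
  {Site A, Site B}: total = 1311
Best pair: {Site C, Site D} with total 752.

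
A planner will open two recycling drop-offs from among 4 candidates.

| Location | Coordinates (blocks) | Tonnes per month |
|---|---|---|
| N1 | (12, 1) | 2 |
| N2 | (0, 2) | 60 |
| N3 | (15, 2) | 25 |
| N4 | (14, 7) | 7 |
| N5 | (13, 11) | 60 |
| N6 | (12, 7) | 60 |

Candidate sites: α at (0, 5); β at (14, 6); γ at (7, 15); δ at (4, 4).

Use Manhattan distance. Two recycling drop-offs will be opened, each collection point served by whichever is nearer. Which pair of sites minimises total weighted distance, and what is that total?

Evaluate every pair (each demand assigned to the nearer of the two):
  {α, β}: total = 866
  {β, δ}: total = 1046
  {β, γ}: total = 1766
  {γ, δ}: total = 2058
  {α, γ}: total = 2147
  {α, δ}: total = 2238
Best pair: {α, β} with total 866.

{α, β}, total 866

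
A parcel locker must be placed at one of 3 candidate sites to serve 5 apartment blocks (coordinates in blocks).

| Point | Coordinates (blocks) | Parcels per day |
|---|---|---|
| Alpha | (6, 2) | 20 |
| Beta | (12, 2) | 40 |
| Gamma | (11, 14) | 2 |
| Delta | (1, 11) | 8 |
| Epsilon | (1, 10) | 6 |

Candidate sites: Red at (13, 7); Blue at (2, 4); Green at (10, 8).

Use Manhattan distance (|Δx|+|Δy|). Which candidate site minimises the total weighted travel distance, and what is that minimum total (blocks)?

Total weighted distance at each candidate:
  Red (13, 7): total = 716
  Blue (2, 4): total = 744
  Green (10, 8): total = 696
Minimum is at Green with total 696 blocks.

Green, total 696 blocks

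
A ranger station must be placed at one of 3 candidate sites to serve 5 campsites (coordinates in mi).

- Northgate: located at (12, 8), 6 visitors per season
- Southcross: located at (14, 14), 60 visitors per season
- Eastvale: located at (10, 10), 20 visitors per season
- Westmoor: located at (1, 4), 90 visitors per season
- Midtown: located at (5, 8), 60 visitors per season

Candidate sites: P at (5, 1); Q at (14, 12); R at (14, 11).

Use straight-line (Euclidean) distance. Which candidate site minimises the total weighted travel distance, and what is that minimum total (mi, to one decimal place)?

Total weighted distance at each candidate:
  P (5, 1): total = 2084.0
  Q (14, 12): total = 2201.0
  R (14, 11): total = 2182.1
Minimum is at P with total 2084.0 mi.

P, total 2084.0 mi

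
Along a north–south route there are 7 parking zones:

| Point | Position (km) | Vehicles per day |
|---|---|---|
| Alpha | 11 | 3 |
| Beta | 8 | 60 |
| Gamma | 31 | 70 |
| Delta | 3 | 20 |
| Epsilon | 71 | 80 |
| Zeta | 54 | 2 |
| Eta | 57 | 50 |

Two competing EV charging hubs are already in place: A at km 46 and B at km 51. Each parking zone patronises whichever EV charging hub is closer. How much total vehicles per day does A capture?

153

The indifferent point is the midpoint (46+51)/2 = 48.5; parking zones left of it (closer to A at 46) go to A, those right go to B.
  Delta at 3 (w=20) → A
  Beta at 8 (w=60) → A
  Alpha at 11 (w=3) → A
  Gamma at 31 (w=70) → A
  Zeta at 54 (w=2) → B
  Eta at 57 (w=50) → B
  Epsilon at 71 (w=80) → B
A captures 153; B captures 132.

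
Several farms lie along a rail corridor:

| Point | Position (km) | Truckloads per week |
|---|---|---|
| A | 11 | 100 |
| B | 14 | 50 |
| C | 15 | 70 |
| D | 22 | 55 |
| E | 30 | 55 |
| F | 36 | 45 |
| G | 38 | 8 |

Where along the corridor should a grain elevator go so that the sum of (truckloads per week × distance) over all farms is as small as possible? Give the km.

For a sum of weighted absolute distances on a line, the optimum is the weighted median (not the mean). Total weight W = 383; half-weight = 191.5.
Sort by position and accumulate weight:
  km 11 (A, w=100) → cum 100
  km 14 (B, w=50) → cum 150
  km 15 (C, w=70) → cum 220  ≥ 191.5 → median here
  km 22 (D, w=55) → cum 275
  km 30 (E, w=55) → cum 330
  km 36 (F, w=45) → cum 375
  km 38 (G, w=8) → cum 383
Optimal location: km 15.

x = 15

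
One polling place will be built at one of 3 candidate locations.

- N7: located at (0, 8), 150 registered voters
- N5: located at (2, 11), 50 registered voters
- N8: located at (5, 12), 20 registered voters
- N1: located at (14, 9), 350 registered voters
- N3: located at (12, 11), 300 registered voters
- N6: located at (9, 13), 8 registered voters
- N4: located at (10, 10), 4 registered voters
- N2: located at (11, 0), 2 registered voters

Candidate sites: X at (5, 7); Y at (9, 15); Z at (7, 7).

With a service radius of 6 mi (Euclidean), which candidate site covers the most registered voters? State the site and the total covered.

Coverage radius r = 6 mi; a point is covered iff (Δx)²+(Δy)² ≤ 6² = 36.
  X (5, 7): covers {N7, N5, N8, N4} → 224
  Y (9, 15): covers {N8, N3, N6, N4} → 332
  Z (7, 7): covers {N8, N4} → 24
Maximum coverage at Y: 332 registered voters.

Y, covering 332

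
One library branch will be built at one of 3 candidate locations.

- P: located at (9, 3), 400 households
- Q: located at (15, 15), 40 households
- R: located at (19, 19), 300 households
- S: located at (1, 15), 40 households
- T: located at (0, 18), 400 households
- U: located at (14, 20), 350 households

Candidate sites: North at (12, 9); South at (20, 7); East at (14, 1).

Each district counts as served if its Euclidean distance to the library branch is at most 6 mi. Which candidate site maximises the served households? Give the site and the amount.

Coverage radius r = 6 mi; a point is covered iff (Δx)²+(Δy)² ≤ 6² = 36.
  North (12, 9): covers {none} → 0
  South (20, 7): covers {none} → 0
  East (14, 1): covers {P} → 400
Maximum coverage at East: 400 households.

East, covering 400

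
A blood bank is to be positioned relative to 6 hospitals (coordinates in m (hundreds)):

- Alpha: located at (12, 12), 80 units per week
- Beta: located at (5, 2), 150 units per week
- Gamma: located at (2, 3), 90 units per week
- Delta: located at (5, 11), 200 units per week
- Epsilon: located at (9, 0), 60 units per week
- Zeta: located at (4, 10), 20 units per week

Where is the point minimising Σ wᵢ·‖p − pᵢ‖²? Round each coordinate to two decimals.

The minimiser of Σwᵢ‖p−pᵢ‖² is the weighted centroid p* = (Σwᵢpᵢ)/(Σwᵢ).
Σwᵢ = 600.
Σwᵢxᵢ = 80·12 + 150·5 + 90·2 + 200·5 + 60·9 + 20·4 = 3510.
Σwᵢyᵢ = 80·12 + 150·2 + 90·3 + 200·11 + 60·0 + 20·10 = 3930.
x* = 3510/600 = 5.85, y* = 3930/600 = 6.55.

(5.85, 6.55)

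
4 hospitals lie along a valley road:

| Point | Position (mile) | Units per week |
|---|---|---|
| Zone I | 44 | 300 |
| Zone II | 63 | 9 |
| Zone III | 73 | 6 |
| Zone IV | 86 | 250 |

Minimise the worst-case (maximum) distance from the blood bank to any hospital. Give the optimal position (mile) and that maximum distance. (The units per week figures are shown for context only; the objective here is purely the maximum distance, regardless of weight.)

location 65, max distance 21

The 1-center on a line is the midpoint of the two extreme points: leftmost at 44, rightmost at 86.
Optimal location = (44 + 86)/2 = 65; maximum distance = (86 − 44)/2 = 21.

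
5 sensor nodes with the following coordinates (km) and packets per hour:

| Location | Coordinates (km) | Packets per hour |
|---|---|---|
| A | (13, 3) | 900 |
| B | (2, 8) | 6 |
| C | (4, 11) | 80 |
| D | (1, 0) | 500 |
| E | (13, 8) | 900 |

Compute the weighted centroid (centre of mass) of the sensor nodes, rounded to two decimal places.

(10.16, 4.54)

The minimiser of Σwᵢ‖p−pᵢ‖² is the weighted centroid p* = (Σwᵢpᵢ)/(Σwᵢ).
Σwᵢ = 2386.
Σwᵢxᵢ = 900·13 + 6·2 + 80·4 + 500·1 + 900·13 = 24232.
Σwᵢyᵢ = 900·3 + 6·8 + 80·11 + 500·0 + 900·8 = 10828.
x* = 24232/2386 = 10.16, y* = 10828/2386 = 4.54.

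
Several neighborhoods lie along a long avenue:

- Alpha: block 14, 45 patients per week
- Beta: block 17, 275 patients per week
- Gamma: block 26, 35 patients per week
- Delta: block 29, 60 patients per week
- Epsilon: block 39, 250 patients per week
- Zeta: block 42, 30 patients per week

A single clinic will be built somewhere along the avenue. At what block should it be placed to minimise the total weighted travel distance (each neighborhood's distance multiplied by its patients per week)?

x = 26

For a sum of weighted absolute distances on a line, the optimum is the weighted median (not the mean). Total weight W = 695; half-weight = 347.5.
Sort by position and accumulate weight:
  block 14 (Alpha, w=45) → cum 45
  block 17 (Beta, w=275) → cum 320
  block 26 (Gamma, w=35) → cum 355  ≥ 347.5 → median here
  block 29 (Delta, w=60) → cum 415
  block 39 (Epsilon, w=250) → cum 665
  block 42 (Zeta, w=30) → cum 695
Optimal location: block 26.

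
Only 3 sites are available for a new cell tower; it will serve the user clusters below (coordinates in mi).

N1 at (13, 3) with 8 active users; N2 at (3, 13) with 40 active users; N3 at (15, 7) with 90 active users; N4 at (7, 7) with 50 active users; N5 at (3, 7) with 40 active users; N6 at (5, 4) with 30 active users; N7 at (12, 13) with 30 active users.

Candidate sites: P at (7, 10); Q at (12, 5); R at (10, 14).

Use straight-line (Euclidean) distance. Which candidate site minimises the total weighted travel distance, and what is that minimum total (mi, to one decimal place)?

P, total 1757.4 mi

Total weighted distance at each candidate:
  P (7, 10): total = 1757.4
  Q (12, 5): total = 1914.2
  R (10, 14): total = 2327.5
Minimum is at P with total 1757.4 mi.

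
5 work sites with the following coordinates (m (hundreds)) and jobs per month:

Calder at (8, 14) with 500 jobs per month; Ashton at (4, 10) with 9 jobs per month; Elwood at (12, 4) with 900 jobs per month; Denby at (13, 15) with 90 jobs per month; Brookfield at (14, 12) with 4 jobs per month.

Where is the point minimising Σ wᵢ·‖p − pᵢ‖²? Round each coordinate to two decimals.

(10.69, 8.04)

The minimiser of Σwᵢ‖p−pᵢ‖² is the weighted centroid p* = (Σwᵢpᵢ)/(Σwᵢ).
Σwᵢ = 1503.
Σwᵢxᵢ = 500·8 + 9·4 + 900·12 + 90·13 + 4·14 = 16062.
Σwᵢyᵢ = 500·14 + 9·10 + 900·4 + 90·15 + 4·12 = 12088.
x* = 16062/1503 = 10.69, y* = 12088/1503 = 8.04.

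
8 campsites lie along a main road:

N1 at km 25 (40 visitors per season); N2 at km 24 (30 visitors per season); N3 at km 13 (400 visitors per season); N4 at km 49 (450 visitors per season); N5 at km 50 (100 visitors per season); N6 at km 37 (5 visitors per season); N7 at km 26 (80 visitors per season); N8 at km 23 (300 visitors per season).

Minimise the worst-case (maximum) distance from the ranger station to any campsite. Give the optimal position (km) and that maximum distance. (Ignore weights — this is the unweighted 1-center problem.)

location 31.5, max distance 18.5

The 1-center on a line is the midpoint of the two extreme points: leftmost at 13, rightmost at 50.
Optimal location = (13 + 50)/2 = 31.5; maximum distance = (50 − 13)/2 = 18.5.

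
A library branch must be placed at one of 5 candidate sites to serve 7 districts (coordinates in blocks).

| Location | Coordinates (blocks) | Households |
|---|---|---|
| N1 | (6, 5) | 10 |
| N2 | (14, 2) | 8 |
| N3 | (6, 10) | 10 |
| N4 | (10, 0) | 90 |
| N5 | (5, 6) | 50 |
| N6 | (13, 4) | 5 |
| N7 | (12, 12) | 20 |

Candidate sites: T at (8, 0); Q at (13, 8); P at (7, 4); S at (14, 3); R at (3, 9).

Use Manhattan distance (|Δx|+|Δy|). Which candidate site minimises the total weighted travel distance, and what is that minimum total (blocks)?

Total weighted distance at each candidate:
  T (8, 0): total = 1249
  Q (13, 8): total = 1856
  P (7, 4): total = 1282
  S (14, 3): total = 1718
  R (3, 9): total = 2259
Minimum is at T with total 1249 blocks.

T, total 1249 blocks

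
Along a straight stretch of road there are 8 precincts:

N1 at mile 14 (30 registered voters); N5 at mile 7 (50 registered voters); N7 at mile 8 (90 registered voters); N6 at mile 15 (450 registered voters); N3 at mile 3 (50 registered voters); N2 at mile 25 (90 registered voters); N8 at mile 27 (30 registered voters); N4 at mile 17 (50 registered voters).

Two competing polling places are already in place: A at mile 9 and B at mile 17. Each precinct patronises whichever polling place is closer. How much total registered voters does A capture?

The indifferent point is the midpoint (9+17)/2 = 13; precincts left of it (closer to A at 9) go to A, those right go to B.
  N3 at 3 (w=50) → A
  N5 at 7 (w=50) → A
  N7 at 8 (w=90) → A
  N1 at 14 (w=30) → B
  N6 at 15 (w=450) → B
  N4 at 17 (w=50) → B
  N2 at 25 (w=90) → B
  N8 at 27 (w=30) → B
A captures 190; B captures 650.

190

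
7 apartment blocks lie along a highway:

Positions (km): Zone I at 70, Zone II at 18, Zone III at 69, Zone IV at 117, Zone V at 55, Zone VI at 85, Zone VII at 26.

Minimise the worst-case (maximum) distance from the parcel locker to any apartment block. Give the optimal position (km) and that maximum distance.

location 67.5, max distance 49.5

The 1-center on a line is the midpoint of the two extreme points: leftmost at 18, rightmost at 117.
Optimal location = (18 + 117)/2 = 67.5; maximum distance = (117 − 18)/2 = 49.5.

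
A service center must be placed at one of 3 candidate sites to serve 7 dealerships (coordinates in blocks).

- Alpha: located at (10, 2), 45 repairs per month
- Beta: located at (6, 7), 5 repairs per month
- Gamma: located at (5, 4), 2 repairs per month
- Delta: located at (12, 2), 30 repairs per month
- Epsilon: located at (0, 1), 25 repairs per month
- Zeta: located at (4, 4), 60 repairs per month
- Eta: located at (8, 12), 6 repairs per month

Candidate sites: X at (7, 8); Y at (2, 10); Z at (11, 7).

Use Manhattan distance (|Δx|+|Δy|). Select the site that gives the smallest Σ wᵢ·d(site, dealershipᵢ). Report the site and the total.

Total weighted distance at each candidate:
  X (7, 8): total = 1557
  Y (2, 10): total = 2116
  Z (11, 7): total = 1566
Minimum is at X with total 1557 blocks.

X, total 1557 blocks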